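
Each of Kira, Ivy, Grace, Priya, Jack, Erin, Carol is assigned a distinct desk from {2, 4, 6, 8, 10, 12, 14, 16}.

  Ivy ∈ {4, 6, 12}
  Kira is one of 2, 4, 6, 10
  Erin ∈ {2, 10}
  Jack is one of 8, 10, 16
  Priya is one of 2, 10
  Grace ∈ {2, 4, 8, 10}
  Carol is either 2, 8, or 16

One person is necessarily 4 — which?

The 7 variables together cover exactly {2, 4, 6, 8, 10, 12, 16} — 7 values for 7 variables — and 12 appears only in Ivy's list, so Ivy = 12.
Among the 6 still-open variables, 6 fits only Kira (and all 6 values in {2, 4, 6, 8, 10, 16} must be used), so Kira = 6.
Among the 5 still-open variables, 4 fits only Grace (and all 5 values in {2, 4, 8, 10, 16} must be used), so Grace = 4.

Grace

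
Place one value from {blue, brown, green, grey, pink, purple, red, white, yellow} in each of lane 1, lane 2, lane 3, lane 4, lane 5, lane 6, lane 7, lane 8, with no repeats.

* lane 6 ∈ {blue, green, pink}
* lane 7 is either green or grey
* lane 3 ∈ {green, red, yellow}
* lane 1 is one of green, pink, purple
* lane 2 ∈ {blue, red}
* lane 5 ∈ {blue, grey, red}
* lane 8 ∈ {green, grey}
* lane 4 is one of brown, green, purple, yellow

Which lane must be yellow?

lane 3

The 8 variables draw from only 8 values {blue, brown, green, grey, pink, purple, red, yellow}, so each is used; only lane 4 can be brown, hence lane 4 = brown.
Among the 7 still-open variables, purple fits only lane 1 (and all 7 values in {blue, green, grey, pink, purple, red, yellow} must be used), so lane 1 = purple.
The 6 still-open variables together cover exactly {blue, green, grey, pink, red, yellow} — 6 values for 6 variables — and pink appears only in lane 6's list, so lane 6 = pink.
Among the 5 still-open variables, yellow fits only lane 3 (and all 5 values in {blue, green, grey, red, yellow} must be used), so lane 3 = yellow.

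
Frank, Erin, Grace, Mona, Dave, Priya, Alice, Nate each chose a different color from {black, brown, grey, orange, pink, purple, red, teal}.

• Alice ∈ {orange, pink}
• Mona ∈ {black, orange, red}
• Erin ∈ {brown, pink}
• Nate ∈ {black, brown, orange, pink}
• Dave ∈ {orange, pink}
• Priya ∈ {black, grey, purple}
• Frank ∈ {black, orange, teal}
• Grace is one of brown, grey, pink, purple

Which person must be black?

The 8 variables draw from only 8 values {black, brown, grey, orange, pink, purple, red, teal}, so each is used; only Mona can be red, hence Mona = red.
Among the 7 still-open variables, teal fits only Frank (and all 7 values in {black, brown, grey, orange, pink, purple, teal} must be used), so Frank = teal.
Dave and Alice between them cover only {orange, pink} — a naked pair. Remove those values from Erin, Grace, Nate.
That leaves Erin = brown. Strike brown from Grace, Nate.
So black goes to Nate.

Nate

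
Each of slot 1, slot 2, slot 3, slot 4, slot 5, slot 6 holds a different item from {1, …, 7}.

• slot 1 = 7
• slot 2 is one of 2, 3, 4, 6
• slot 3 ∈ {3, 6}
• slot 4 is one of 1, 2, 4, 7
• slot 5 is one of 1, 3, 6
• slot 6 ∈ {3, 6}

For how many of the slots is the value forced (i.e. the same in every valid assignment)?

2

slot 1 must be 7 (only option left). Remove 7 from slot 4.
slot 3 and slot 6 between them cover only {3, 6} — a naked pair. Remove those values from slot 2, slot 5.
That leaves slot 5 = 1. Remove 1 from slot 4.
Determined: slot 1=7, slot 5=1. The other slots each still have more than one consistent value. That makes 2.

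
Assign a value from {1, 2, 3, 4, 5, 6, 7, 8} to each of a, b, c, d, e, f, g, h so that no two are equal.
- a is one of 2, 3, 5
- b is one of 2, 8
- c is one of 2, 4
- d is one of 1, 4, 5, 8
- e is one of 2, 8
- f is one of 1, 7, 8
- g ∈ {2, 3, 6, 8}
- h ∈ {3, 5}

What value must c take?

4

The 8 variables draw from only 8 values {1, 2, 3, 4, 5, 6, 7, 8}, so each is used; only g can be 6, hence g = 6.
The 7 still-open variables together cover exactly {1, 2, 3, 4, 5, 7, 8} — 7 values for 7 variables — and 7 appears only in f's list, so f = 7.
The 6 still-open variables together cover exactly {1, 2, 3, 4, 5, 8} — 6 values for 6 variables — and 1 appears only in d's list, so d = 1.
The 5 still-open variables together cover exactly {2, 3, 4, 5, 8} — 5 values for 5 variables — and 4 appears only in c's list, so c = 4.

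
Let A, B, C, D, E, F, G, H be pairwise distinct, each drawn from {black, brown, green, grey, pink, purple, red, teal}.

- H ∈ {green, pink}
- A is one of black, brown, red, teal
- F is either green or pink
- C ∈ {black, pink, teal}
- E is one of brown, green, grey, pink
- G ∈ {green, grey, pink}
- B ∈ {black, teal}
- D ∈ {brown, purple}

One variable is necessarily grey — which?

The 8 variables together cover exactly {black, brown, green, grey, pink, purple, red, teal} — 8 values for 8 variables — and purple appears only in D's list, so D = purple.
The 7 still-open variables together cover exactly {black, brown, green, grey, pink, red, teal} — 7 values for 7 variables — and red appears only in A's list, so A = red.
The 6 still-open variables together cover exactly {black, brown, green, grey, pink, teal} — 6 values for 6 variables — and brown appears only in E's list, so E = brown.
Among the 5 still-open variables, grey fits only G (and all 5 values in {black, green, grey, pink, teal} must be used), so G = grey.

G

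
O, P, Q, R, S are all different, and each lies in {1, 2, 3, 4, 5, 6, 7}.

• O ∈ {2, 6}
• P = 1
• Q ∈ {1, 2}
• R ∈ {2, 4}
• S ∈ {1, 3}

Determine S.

P must be 1 (only option left). Strike 1 from Q, S.
So S = 3.

3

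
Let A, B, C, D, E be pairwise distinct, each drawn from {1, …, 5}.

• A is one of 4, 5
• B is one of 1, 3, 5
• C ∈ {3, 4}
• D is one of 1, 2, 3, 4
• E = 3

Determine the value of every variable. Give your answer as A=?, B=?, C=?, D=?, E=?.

A=5, B=1, C=4, D=2, E=3

E has just one choice, so E = 3. Remove 3 from B, C, D.
C must be 4 (only option left). Remove 4 from A, D.
A has just one choice, so A = 5. Strike 5 from B.
B has just one choice, so B = 1. So D can't be 1.
That leaves D = 2.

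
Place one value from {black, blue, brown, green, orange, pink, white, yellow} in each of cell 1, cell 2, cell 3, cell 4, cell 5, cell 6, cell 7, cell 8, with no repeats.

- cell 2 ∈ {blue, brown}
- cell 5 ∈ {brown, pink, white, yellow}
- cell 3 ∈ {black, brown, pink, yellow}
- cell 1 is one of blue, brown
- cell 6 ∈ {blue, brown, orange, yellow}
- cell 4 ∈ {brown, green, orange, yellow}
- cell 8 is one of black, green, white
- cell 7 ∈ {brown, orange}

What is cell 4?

cell 1 and cell 2 between them cover only {blue, brown} — a naked pair. Remove those values from cell 3, cell 4, cell 5, cell 6, cell 7.
That leaves cell 7 = orange. Strike orange from cell 4, cell 6.
cell 6 must be yellow (only option left). So cell 3, cell 4, cell 5 can't be yellow.
So cell 4 = green.

green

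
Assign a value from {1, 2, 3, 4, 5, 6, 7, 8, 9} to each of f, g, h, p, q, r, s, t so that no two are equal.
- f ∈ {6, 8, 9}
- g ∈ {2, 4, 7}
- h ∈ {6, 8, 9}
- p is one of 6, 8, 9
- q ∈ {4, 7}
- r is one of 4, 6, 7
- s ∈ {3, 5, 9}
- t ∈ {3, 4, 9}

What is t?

3

The 8 variables draw from only 8 values {2, 3, 4, 5, 6, 7, 8, 9}, so each is used; only g can be 2, hence g = 2.
The 7 still-open variables draw from only 7 values {3, 4, 5, 6, 7, 8, 9}, so each is used; only s can be 5, hence s = 5.
The 6 still-open variables together cover exactly {3, 4, 6, 7, 8, 9} — 6 values for 6 variables — and 3 appears only in t's list, so t = 3.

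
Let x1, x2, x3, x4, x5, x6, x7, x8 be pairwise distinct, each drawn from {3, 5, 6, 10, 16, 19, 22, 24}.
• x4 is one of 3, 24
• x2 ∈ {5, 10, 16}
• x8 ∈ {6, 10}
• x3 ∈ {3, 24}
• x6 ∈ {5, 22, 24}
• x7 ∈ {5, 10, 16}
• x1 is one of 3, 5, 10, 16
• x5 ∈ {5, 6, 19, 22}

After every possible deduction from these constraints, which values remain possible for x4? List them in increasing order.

Among the 8 variables, 19 fits only x5 (and all 8 values in {3, 5, 6, 10, 16, 19, 22, 24} must be used), so x5 = 19.
Among the 7 still-open variables, 6 fits only x8 (and all 7 values in {3, 5, 6, 10, 16, 22, 24} must be used), so x8 = 6.
The 6 still-open variables together cover exactly {3, 5, 10, 16, 22, 24} — 6 values for 6 variables — and 22 appears only in x6's list, so x6 = 22.
x3 and x4 between them cover only {3, 24} — a naked pair. Remove those values from x1.
No further eliminations apply; x4 can still be any of 3, 24.

3, 24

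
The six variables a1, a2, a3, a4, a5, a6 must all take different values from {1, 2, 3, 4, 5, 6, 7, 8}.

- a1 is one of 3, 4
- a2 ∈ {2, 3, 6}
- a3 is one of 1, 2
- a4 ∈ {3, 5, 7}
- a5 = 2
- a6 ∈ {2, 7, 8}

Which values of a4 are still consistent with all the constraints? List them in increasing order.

3, 5, 7

a5 has just one choice, so a5 = 2. Remove 2 from a2, a3, a6.
a3 must be 1 (only option left).
No further eliminations apply; a4 can still be any of 3, 5, 7.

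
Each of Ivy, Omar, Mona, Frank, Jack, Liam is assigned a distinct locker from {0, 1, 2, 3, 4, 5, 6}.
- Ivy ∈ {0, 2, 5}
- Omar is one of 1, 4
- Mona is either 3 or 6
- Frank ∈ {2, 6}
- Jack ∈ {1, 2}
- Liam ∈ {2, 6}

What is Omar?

4

Frank and Liam between them cover only {2, 6} — a naked pair. Remove those values from Ivy, Mona, Jack.
Mona must be 3 (only option left).
Jack must be 1 (only option left). Remove 1 from Omar.
So Omar = 4.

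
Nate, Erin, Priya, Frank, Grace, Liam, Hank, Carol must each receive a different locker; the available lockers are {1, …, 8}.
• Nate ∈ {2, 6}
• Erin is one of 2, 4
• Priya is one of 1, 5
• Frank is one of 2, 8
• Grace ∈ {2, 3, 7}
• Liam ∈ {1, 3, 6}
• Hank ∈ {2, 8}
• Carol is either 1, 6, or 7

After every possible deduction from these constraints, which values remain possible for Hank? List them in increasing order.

2, 8

Among the 8 variables, 4 fits only Erin (and all 8 values in {1, 2, 3, 4, 5, 6, 7, 8} must be used), so Erin = 4.
The 7 still-open variables together cover exactly {1, 2, 3, 5, 6, 7, 8} — 7 values for 7 variables — and 5 appears only in Priya's list, so Priya = 5.
Frank and Hank between them cover only {2, 8} — a naked pair. Remove those values from Nate, Grace.
That leaves Nate = 6. Eliminate 6 elsewhere: Liam, Carol.
No further eliminations apply; Hank can still be any of 2, 8.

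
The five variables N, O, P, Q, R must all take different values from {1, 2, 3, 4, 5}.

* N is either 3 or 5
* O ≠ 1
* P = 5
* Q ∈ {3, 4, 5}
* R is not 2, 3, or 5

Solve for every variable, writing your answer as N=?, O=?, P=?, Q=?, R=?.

N=3, O=2, P=5, Q=4, R=1

P must be 5 (only option left). So N, O, Q can't be 5.
N's domain is down to {3}, so N = 3. Remove 3 from O, Q.
That leaves Q = 4. So O, R can't be 4.
R has just one choice, so R = 1.
O's domain is down to {2}, so O = 2.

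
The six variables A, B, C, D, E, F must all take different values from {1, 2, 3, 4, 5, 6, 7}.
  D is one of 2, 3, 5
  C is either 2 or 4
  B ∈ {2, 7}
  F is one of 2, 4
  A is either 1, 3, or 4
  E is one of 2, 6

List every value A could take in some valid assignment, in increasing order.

C and F between them cover only {2, 4} — a naked pair. Remove those values from A, B, D, E.
B has just one choice, so B = 7.
E must be 6 (only option left).
No further eliminations apply; A can still be any of 1, 3.

1, 3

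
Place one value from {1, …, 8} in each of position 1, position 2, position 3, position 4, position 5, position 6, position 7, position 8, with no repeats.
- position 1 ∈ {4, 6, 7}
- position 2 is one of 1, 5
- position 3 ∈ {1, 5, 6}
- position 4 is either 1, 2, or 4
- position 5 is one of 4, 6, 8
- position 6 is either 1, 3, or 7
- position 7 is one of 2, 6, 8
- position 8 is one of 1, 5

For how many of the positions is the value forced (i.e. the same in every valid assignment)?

The 8 variables draw from only 8 values {1, 2, 3, 4, 5, 6, 7, 8}, so each is used; only position 6 can be 3, hence position 6 = 3.
The 7 still-open variables draw from only 7 values {1, 2, 4, 5, 6, 7, 8}, so each is used; only position 1 can be 7, hence position 1 = 7.
The 2 variables position 2 and position 8 are confined to {1, 5}, which locks those values in; drop them from position 3, position 4.
position 3 has just one choice, so position 3 = 6. So position 5, position 7 can't be 6.
Determined: position 1=7, position 3=6, position 6=3. The other positions each still have more than one consistent value. That makes 3.

3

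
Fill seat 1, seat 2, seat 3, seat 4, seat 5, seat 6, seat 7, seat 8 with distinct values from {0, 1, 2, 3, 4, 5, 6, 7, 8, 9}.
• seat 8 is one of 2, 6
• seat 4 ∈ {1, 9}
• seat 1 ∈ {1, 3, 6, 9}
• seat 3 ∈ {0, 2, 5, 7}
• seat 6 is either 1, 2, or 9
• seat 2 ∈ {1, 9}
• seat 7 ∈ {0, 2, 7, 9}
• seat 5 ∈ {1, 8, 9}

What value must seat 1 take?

3

seat 2 and seat 4 between them cover only {1, 9} — a naked pair. Remove those values from seat 1, seat 5, seat 6, seat 7.
seat 5 has just one choice, so seat 5 = 8.
seat 6 must be 2 (only option left). Strike 2 from seat 3, seat 7, seat 8.
seat 8 has just one choice, so seat 8 = 6. So seat 1 can't be 6.
So seat 1 = 3.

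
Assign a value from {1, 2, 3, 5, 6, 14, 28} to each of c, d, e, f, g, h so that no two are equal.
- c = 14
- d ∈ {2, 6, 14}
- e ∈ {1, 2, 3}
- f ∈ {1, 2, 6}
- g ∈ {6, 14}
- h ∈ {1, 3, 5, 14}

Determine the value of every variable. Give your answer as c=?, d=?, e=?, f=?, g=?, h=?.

c=14, d=2, e=3, f=1, g=6, h=5

c must be 14 (only option left). Remove 14 from d, g, h.
That leaves g = 6. Strike 6 from d, f.
d's domain is down to {2}, so d = 2. Eliminate 2 elsewhere: e, f.
f must be 1 (only option left). Strike 1 from e, h.
e's domain is down to {3}, so e = 3. Eliminate 3 elsewhere: h.
h must be 5 (only option left).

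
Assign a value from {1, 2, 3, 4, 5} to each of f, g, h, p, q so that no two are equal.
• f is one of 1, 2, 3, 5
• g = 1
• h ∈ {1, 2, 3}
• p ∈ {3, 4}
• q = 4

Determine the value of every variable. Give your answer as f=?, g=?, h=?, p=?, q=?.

f=5, g=1, h=2, p=3, q=4

g's domain is down to {1}, so g = 1. Strike 1 from f, h.
q has just one choice, so q = 4. Remove 4 from p.
That leaves p = 3. So f, h can't be 3.
h must be 2 (only option left). Eliminate 2 elsewhere: f.
That leaves f = 5.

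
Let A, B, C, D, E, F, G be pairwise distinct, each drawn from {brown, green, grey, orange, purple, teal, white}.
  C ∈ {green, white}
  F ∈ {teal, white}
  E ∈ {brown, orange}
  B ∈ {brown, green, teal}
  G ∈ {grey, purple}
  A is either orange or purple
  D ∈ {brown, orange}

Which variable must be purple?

A

Among the 7 variables, grey fits only G (and all 7 values in {brown, green, grey, orange, purple, teal, white} must be used), so G = grey.
Among the 6 still-open variables, purple fits only A (and all 6 values in {brown, green, orange, purple, teal, white} must be used), so A = purple.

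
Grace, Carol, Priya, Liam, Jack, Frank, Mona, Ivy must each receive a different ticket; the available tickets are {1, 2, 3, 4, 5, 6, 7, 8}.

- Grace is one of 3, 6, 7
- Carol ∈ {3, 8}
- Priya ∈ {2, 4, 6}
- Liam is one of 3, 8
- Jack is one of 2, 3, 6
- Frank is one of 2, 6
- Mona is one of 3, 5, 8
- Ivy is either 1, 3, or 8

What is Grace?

7

The 8 variables together cover exactly {1, 2, 3, 4, 5, 6, 7, 8} — 8 values for 8 variables — and 1 appears only in Ivy's list, so Ivy = 1.
The 7 still-open variables draw from only 7 values {2, 3, 4, 5, 6, 7, 8}, so each is used; only Priya can be 4, hence Priya = 4.
The 6 still-open variables together cover exactly {2, 3, 5, 6, 7, 8} — 6 values for 6 variables — and 5 appears only in Mona's list, so Mona = 5.
Among the 5 still-open variables, 7 fits only Grace (and all 5 values in {2, 3, 6, 7, 8} must be used), so Grace = 7.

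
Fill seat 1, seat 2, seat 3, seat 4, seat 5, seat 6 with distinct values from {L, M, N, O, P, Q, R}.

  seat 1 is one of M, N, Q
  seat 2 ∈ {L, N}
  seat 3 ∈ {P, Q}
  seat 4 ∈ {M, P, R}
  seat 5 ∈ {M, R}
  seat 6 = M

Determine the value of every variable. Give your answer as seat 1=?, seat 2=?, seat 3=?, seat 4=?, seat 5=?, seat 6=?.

seat 1=N, seat 2=L, seat 3=Q, seat 4=P, seat 5=R, seat 6=M

seat 6 must be M (only option left). Remove M from seat 1, seat 4, seat 5.
seat 5 must be R (only option left). Eliminate R elsewhere: seat 4.
That leaves seat 4 = P. So seat 3 can't be P.
seat 3's domain is down to {Q}, so seat 3 = Q. Strike Q from seat 1.
seat 1 has just one choice, so seat 1 = N. Strike N from seat 2.
seat 2's domain is down to {L}, so seat 2 = L.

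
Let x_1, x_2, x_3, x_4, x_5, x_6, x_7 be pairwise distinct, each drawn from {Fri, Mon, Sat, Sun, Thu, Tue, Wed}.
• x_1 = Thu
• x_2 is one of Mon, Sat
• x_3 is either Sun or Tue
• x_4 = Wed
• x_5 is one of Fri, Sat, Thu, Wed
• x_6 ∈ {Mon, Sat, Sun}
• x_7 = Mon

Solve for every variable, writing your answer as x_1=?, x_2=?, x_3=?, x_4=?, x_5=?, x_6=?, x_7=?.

x_1=Thu, x_2=Sat, x_3=Tue, x_4=Wed, x_5=Fri, x_6=Sun, x_7=Mon

x_1's domain is down to {Thu}, so x_1 = Thu. So x_5 can't be Thu.
x_4 must be Wed (only option left). Eliminate Wed elsewhere: x_5.
x_7 has just one choice, so x_7 = Mon. Strike Mon from x_2, x_6.
x_2 has just one choice, so x_2 = Sat. Strike Sat from x_5, x_6.
x_5's domain is down to {Fri}, so x_5 = Fri.
x_6 has just one choice, so x_6 = Sun. Eliminate Sun elsewhere: x_3.
x_3 has just one choice, so x_3 = Tue.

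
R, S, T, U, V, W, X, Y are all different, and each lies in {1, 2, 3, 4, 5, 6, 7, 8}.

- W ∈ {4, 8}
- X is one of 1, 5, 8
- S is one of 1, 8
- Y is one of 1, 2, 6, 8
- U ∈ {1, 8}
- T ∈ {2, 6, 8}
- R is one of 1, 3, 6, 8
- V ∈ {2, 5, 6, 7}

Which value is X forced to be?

5

Among the 8 variables, 3 fits only R (and all 8 values in {1, 2, 3, 4, 5, 6, 7, 8} must be used), so R = 3.
The 7 still-open variables draw from only 7 values {1, 2, 4, 5, 6, 7, 8}, so each is used; only W can be 4, hence W = 4.
The 6 still-open variables together cover exactly {1, 2, 5, 6, 7, 8} — 6 values for 6 variables — and 7 appears only in V's list, so V = 7.
The 5 still-open variables together cover exactly {1, 2, 5, 6, 8} — 5 values for 5 variables — and 5 appears only in X's list, so X = 5.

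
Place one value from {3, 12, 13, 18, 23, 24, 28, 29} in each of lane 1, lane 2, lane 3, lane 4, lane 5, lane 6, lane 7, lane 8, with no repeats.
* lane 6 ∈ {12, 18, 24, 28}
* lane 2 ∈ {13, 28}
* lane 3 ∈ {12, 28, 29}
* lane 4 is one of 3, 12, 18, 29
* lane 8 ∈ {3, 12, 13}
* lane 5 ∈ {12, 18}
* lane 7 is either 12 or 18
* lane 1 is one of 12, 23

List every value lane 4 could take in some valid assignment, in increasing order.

The 8 variables draw from only 8 values {3, 12, 13, 18, 23, 24, 28, 29}, so each is used; only lane 1 can be 23, hence lane 1 = 23.
The 7 still-open variables draw from only 7 values {3, 12, 13, 18, 24, 28, 29}, so each is used; only lane 6 can be 24, hence lane 6 = 24.
lane 5 and lane 7 share exactly the 2 values {12, 18}; by pigeonhole those values go to them, so strike 12, 18 from lane 3, lane 4, lane 8.
No further eliminations apply; lane 4 can still be any of 3, 29.

3, 29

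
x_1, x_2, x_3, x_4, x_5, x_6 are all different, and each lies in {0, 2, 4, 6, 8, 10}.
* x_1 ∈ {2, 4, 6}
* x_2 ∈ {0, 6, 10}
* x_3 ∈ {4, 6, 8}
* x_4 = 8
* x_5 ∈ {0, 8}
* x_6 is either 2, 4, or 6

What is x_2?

x_4 must be 8 (only option left). So x_3, x_5 can't be 8.
That leaves x_5 = 0. Strike 0 from x_2.
The 4 still-open variables draw from only 4 values {2, 4, 6, 10}, so each is used; only x_2 can be 10, hence x_2 = 10.

10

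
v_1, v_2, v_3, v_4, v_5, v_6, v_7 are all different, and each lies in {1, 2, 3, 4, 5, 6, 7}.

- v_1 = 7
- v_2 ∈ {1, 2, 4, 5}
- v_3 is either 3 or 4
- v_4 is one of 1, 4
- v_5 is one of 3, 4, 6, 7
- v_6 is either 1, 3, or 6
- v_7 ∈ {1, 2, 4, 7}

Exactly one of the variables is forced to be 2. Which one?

v_7

v_1 has just one choice, so v_1 = 7. Eliminate 7 elsewhere: v_5, v_7.
The 6 still-open variables draw from only 6 values {1, 2, 3, 4, 5, 6}, so each is used; only v_2 can be 5, hence v_2 = 5.
Among the 5 still-open variables, 2 fits only v_7 (and all 5 values in {1, 2, 3, 4, 6} must be used), so v_7 = 2.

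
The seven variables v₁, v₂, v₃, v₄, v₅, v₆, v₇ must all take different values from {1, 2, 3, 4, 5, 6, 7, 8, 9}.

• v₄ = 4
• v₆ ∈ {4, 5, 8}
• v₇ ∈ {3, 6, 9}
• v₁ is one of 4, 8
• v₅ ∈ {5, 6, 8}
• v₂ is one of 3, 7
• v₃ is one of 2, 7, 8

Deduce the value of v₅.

6

v₄'s domain is down to {4}, so v₄ = 4. So v₁, v₆ can't be 4.
v₁ must be 8 (only option left). Remove 8 from v₃, v₅, v₆.
v₆ must be 5 (only option left). Remove 5 from v₅.
So v₅ = 6.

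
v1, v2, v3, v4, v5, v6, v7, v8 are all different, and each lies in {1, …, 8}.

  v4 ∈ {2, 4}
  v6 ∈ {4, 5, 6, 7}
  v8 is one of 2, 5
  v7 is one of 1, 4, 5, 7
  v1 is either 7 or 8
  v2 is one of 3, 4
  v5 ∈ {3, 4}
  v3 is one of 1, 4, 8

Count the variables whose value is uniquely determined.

3

Among the 8 variables, 6 fits only v6 (and all 8 values in {1, 2, 3, 4, 5, 6, 7, 8} must be used), so v6 = 6.
v2 and v5 share exactly the 2 values {3, 4}; by pigeonhole those values go to them, so strike 3, 4 from v3, v4, v7.
v4's domain is down to {2}, so v4 = 2. Eliminate 2 elsewhere: v8.
v8's domain is down to {5}, so v8 = 5. Strike 5 from v7.
Determined: v4=2, v6=6, v8=5. The other variables each still have more than one consistent value. That makes 3.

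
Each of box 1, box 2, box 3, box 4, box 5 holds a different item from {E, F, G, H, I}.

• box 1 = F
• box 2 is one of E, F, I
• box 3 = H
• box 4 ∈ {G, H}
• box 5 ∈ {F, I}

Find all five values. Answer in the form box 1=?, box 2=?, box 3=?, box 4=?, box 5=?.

box 1's domain is down to {F}, so box 1 = F. So box 2, box 5 can't be F.
box 3 has just one choice, so box 3 = H. Eliminate H elsewhere: box 4.
box 4 must be G (only option left).
That leaves box 5 = I. Eliminate I elsewhere: box 2.
That leaves box 2 = E.

box 1=F, box 2=E, box 3=H, box 4=G, box 5=I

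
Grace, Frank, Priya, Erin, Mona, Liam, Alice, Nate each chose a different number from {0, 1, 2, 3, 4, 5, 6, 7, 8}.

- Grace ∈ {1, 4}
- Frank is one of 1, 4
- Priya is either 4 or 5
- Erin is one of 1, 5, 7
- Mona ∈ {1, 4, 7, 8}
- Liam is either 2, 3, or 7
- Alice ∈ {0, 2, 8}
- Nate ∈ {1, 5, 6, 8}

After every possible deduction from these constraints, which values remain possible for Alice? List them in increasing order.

0, 2

Grace and Frank share exactly the 2 values {1, 4}; by pigeonhole those values go to them, so strike 1, 4 from Priya, Erin, Mona, Nate.
Priya's domain is down to {5}, so Priya = 5. Remove 5 from Erin, Nate.
Erin must be 7 (only option left). Strike 7 from Mona, Liam.
Mona must be 8 (only option left). Eliminate 8 elsewhere: Alice, Nate.
That leaves Nate = 6.
No further eliminations apply; Alice can still be any of 0, 2.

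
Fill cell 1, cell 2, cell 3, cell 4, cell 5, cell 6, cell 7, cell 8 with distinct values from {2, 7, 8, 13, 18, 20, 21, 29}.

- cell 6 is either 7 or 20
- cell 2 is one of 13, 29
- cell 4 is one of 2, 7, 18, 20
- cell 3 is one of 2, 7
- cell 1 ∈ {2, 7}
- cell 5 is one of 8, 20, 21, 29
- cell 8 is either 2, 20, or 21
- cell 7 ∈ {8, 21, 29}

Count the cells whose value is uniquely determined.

4

Among the 8 variables, 13 fits only cell 2 (and all 8 values in {2, 7, 8, 13, 18, 20, 21, 29} must be used), so cell 2 = 13.
The 7 still-open variables together cover exactly {2, 7, 8, 18, 20, 21, 29} — 7 values for 7 variables — and 18 appears only in cell 4's list, so cell 4 = 18.
The 2 variables cell 1 and cell 3 are confined to {2, 7}, which locks those values in; drop them from cell 6, cell 8.
cell 6 must be 20 (only option left). Strike 20 from cell 5, cell 8.
cell 8's domain is down to {21}, so cell 8 = 21. Eliminate 21 elsewhere: cell 5, cell 7.
Determined: cell 2=13, cell 4=18, cell 6=20, cell 8=21. The other cells each still have more than one consistent value. That makes 4.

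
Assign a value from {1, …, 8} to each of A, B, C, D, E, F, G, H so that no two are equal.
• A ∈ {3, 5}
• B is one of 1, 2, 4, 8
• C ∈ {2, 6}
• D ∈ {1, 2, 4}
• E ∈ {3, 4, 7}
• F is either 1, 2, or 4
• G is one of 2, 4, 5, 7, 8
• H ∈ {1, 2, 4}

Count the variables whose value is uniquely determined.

The 8 variables draw from only 8 values {1, 2, 3, 4, 5, 6, 7, 8}, so each is used; only C can be 6, hence C = 6.
The 3 variables D, F, H are confined to {1, 2, 4}, which locks those values in; drop them from B, E, G.
B's domain is down to {8}, so B = 8. So G can't be 8.
Determined: B=8, C=6. The other variables each still have more than one consistent value. That makes 2.

2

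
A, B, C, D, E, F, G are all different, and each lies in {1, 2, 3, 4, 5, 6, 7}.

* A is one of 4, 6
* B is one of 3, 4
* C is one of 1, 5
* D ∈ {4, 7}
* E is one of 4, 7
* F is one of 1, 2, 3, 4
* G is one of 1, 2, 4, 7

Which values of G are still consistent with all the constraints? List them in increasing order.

1, 2

The 7 variables together cover exactly {1, 2, 3, 4, 5, 6, 7} — 7 values for 7 variables — and 5 appears only in C's list, so C = 5.
The 6 still-open variables draw from only 6 values {1, 2, 3, 4, 6, 7}, so each is used; only A can be 6, hence A = 6.
The 2 variables D and E are confined to {4, 7}, which locks those values in; drop them from B, F, G.
B has just one choice, so B = 3. So F can't be 3.
No further eliminations apply; G can still be any of 1, 2.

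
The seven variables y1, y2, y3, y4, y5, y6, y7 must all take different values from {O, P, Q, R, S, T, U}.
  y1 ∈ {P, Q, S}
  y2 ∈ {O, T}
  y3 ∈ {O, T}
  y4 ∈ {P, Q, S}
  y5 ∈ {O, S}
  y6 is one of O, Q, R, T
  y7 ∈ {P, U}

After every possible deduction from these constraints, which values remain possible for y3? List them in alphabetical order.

The 7 variables together cover exactly {O, P, Q, R, S, T, U} — 7 values for 7 variables — and R appears only in y6's list, so y6 = R.
The 6 still-open variables together cover exactly {O, P, Q, S, T, U} — 6 values for 6 variables — and U appears only in y7's list, so y7 = U.
y2 and y3 share exactly the 2 values {O, T}; by pigeonhole those values go to them, so strike O, T from y5.
y5's domain is down to {S}, so y5 = S. Remove S from y1, y4.
No further eliminations apply; y3 can still be any of O, T.

O, T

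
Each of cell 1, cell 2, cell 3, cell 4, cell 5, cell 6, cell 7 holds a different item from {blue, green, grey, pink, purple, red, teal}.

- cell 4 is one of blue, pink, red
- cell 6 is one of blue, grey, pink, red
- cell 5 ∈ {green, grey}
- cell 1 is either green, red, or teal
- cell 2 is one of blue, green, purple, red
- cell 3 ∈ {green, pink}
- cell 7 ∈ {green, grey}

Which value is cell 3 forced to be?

pink

The 7 variables draw from only 7 values {blue, green, grey, pink, purple, red, teal}, so each is used; only cell 2 can be purple, hence cell 2 = purple.
The 6 still-open variables together cover exactly {blue, green, grey, pink, red, teal} — 6 values for 6 variables — and teal appears only in cell 1's list, so cell 1 = teal.
cell 5 and cell 7 share exactly the 2 values {green, grey}; by pigeonhole those values go to them, so strike green, grey from cell 3, cell 6.
So cell 3 = pink.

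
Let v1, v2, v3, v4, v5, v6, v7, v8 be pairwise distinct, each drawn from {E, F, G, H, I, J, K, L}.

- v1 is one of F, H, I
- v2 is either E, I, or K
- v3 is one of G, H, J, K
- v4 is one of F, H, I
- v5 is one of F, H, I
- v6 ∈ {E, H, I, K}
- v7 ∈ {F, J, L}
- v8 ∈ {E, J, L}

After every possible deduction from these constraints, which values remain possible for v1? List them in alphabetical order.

The 8 variables draw from only 8 values {E, F, G, H, I, J, K, L}, so each is used; only v3 can be G, hence v3 = G.
v1, v4, v5 share exactly the 3 values {F, H, I}; by pigeonhole those values go to them, so strike F, H, I from v2, v6, v7.
v2 and v6 between them cover only {E, K} — a naked pair. Remove those values from v8.
No further eliminations apply; v1 can still be any of F, H, I.

F, H, I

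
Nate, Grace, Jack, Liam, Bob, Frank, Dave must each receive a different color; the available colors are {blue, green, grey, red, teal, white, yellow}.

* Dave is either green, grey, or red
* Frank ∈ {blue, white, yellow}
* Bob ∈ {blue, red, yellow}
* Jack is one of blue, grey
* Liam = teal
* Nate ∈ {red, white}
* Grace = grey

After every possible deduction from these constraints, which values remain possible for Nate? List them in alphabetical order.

red, white

Grace must be grey (only option left). Strike grey from Jack, Dave.
Jack must be blue (only option left). Strike blue from Bob, Frank.
Liam's domain is down to {teal}, so Liam = teal.
The 4 still-open variables together cover exactly {green, red, white, yellow} — 4 values for 4 variables — and green appears only in Dave's list, so Dave = green.
No further eliminations apply; Nate can still be any of red, white.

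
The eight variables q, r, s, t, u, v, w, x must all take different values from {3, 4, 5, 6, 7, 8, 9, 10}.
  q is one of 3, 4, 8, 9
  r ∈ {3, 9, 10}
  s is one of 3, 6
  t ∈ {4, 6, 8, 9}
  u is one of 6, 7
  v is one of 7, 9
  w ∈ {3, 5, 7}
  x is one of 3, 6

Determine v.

9

The 8 variables draw from only 8 values {3, 4, 5, 6, 7, 8, 9, 10}, so each is used; only w can be 5, hence w = 5.
Among the 7 still-open variables, 10 fits only r (and all 7 values in {3, 4, 6, 7, 8, 9, 10} must be used), so r = 10.
s and x share exactly the 2 values {3, 6}; by pigeonhole those values go to them, so strike 3, 6 from q, t, u.
u has just one choice, so u = 7. Eliminate 7 elsewhere: v.
So v = 9.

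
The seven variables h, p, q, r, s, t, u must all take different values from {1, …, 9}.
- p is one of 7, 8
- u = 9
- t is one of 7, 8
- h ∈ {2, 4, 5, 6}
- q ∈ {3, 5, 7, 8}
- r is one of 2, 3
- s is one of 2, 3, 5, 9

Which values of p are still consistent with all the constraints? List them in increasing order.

u's domain is down to {9}, so u = 9. So s can't be 9.
The 2 variables p and t are confined to {7, 8}, which locks those values in; drop them from q.
q, r, s share exactly the 3 values {2, 3, 5}; by pigeonhole those values go to them, so strike 2, 3, 5 from h.
No further eliminations apply; p can still be any of 7, 8.

7, 8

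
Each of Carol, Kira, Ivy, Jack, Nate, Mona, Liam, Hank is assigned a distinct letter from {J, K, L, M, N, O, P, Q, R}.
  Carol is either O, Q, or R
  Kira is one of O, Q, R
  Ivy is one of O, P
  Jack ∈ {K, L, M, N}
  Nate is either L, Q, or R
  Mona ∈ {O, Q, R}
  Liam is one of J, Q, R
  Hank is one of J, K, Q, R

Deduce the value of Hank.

Carol, Kira, Mona between them cover only {O, Q, R} — a naked triple. Remove those values from Ivy, Nate, Liam, Hank.
That leaves Ivy = P.
Nate's domain is down to {L}, so Nate = L. So Jack can't be L.
Liam has just one choice, so Liam = J. Remove J from Hank.
So Hank = K.

K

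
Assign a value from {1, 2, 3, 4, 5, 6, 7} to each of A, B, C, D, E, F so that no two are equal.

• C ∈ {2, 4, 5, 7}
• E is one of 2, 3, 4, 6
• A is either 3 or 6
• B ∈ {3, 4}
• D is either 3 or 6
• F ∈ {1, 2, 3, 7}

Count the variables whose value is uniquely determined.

A and D share exactly the 2 values {3, 6}; by pigeonhole those values go to them, so strike 3, 6 from B, E, F.
B must be 4 (only option left). Strike 4 from C, E.
E must be 2 (only option left). Eliminate 2 elsewhere: C, F.
Determined: B=4, E=2. The other variables each still have more than one consistent value. That makes 2.

2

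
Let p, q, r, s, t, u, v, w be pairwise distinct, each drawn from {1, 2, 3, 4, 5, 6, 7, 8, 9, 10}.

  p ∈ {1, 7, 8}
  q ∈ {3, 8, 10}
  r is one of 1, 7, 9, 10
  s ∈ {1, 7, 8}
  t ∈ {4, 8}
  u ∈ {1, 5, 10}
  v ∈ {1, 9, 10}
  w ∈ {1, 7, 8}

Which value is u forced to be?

Among the 8 variables, 3 fits only q (and all 8 values in {1, 3, 4, 5, 7, 8, 9, 10} must be used), so q = 3.
Among the 7 still-open variables, 4 fits only t (and all 7 values in {1, 4, 5, 7, 8, 9, 10} must be used), so t = 4.
The 6 still-open variables together cover exactly {1, 5, 7, 8, 9, 10} — 6 values for 6 variables — and 5 appears only in u's list, so u = 5.

5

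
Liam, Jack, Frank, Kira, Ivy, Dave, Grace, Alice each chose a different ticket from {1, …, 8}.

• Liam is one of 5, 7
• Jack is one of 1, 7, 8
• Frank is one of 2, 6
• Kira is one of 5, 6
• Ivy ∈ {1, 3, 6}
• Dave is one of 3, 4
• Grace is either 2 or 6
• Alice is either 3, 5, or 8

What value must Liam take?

The 8 variables draw from only 8 values {1, 2, 3, 4, 5, 6, 7, 8}, so each is used; only Dave can be 4, hence Dave = 4.
Frank and Grace between them cover only {2, 6} — a naked pair. Remove those values from Kira, Ivy.
That leaves Kira = 5. Remove 5 from Liam, Alice.
So Liam = 7.

7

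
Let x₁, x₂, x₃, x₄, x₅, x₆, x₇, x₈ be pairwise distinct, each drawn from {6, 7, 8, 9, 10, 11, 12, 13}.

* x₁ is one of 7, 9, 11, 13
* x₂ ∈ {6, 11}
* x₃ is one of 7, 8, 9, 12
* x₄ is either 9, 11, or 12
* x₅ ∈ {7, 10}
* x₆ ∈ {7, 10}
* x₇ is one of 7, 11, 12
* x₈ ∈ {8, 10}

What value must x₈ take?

8

Among the 8 variables, 6 fits only x₂ (and all 8 values in {6, 7, 8, 9, 10, 11, 12, 13} must be used), so x₂ = 6.
Among the 7 still-open variables, 13 fits only x₁ (and all 7 values in {7, 8, 9, 10, 11, 12, 13} must be used), so x₁ = 13.
x₅ and x₆ share exactly the 2 values {7, 10}; by pigeonhole those values go to them, so strike 7, 10 from x₃, x₇, x₈.
So x₈ = 8.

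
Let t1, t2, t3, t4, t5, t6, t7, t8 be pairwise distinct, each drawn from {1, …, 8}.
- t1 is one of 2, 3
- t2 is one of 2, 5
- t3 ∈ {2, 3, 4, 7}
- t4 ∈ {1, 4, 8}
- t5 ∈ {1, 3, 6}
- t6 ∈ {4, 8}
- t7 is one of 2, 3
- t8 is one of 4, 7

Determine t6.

The 8 variables draw from only 8 values {1, 2, 3, 4, 5, 6, 7, 8}, so each is used; only t2 can be 5, hence t2 = 5.
Among the 7 still-open variables, 6 fits only t5 (and all 7 values in {1, 2, 3, 4, 6, 7, 8} must be used), so t5 = 6.
The 6 still-open variables together cover exactly {1, 2, 3, 4, 7, 8} — 6 values for 6 variables — and 1 appears only in t4's list, so t4 = 1.
The 5 still-open variables draw from only 5 values {2, 3, 4, 7, 8}, so each is used; only t6 can be 8, hence t6 = 8.

8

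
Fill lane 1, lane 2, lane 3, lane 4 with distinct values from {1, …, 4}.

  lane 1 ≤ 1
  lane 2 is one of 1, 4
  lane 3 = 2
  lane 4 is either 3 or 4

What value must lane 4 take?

3

lane 1 has just one choice, so lane 1 = 1. So lane 2 can't be 1.
lane 2 must be 4 (only option left). Eliminate 4 elsewhere: lane 4.
So lane 4 = 3.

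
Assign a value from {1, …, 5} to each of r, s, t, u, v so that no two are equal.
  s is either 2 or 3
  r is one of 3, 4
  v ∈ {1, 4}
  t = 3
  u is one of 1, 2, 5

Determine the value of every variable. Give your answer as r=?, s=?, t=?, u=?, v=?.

r=4, s=2, t=3, u=5, v=1

t's domain is down to {3}, so t = 3. Strike 3 from r, s.
That leaves r = 4. So v can't be 4.
s has just one choice, so s = 2. Strike 2 from u.
v must be 1 (only option left). Strike 1 from u.
u has just one choice, so u = 5.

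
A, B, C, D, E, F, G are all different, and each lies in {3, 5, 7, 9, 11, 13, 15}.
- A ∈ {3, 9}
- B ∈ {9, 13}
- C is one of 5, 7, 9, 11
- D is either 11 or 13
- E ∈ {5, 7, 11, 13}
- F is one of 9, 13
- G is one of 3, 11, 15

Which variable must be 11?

The 7 variables together cover exactly {3, 5, 7, 9, 11, 13, 15} — 7 values for 7 variables — and 15 appears only in G's list, so G = 15.
Among the 6 still-open variables, 3 fits only A (and all 6 values in {3, 5, 7, 9, 11, 13} must be used), so A = 3.
The 2 variables B and F are confined to {9, 13}, which locks those values in; drop them from C, D, E.
So 11 goes to D.

D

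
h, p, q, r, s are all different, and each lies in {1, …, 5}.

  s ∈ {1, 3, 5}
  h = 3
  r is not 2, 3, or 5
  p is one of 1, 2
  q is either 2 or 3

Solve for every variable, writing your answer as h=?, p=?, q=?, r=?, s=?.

h has just one choice, so h = 3. So q, s can't be 3.
q's domain is down to {2}, so q = 2. So p can't be 2.
That leaves p = 1. So r, s can't be 1.
r must be 4 (only option left).
s must be 5 (only option left).

h=3, p=1, q=2, r=4, s=5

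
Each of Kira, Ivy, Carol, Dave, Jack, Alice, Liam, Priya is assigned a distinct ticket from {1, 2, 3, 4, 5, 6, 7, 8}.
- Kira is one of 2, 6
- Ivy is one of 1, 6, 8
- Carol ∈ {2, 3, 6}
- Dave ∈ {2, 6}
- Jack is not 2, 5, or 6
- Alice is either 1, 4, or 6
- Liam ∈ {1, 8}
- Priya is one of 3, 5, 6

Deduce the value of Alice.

4

The 8 variables draw from only 8 values {1, 2, 3, 4, 5, 6, 7, 8}, so each is used; only Priya can be 5, hence Priya = 5.
Among the 7 still-open variables, 7 fits only Jack (and all 7 values in {1, 2, 3, 4, 6, 7, 8} must be used), so Jack = 7.
Among the 6 still-open variables, 3 fits only Carol (and all 6 values in {1, 2, 3, 4, 6, 8} must be used), so Carol = 3.
Among the 5 still-open variables, 4 fits only Alice (and all 5 values in {1, 2, 4, 6, 8} must be used), so Alice = 4.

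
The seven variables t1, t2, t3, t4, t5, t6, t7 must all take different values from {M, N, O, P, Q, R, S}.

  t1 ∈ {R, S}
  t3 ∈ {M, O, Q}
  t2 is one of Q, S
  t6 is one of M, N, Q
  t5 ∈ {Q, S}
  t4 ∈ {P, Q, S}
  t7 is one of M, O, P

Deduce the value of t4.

P

The 7 variables draw from only 7 values {M, N, O, P, Q, R, S}, so each is used; only t6 can be N, hence t6 = N.
The 6 still-open variables together cover exactly {M, O, P, Q, R, S} — 6 values for 6 variables — and R appears only in t1's list, so t1 = R.
t2 and t5 between them cover only {Q, S} — a naked pair. Remove those values from t3, t4.
So t4 = P.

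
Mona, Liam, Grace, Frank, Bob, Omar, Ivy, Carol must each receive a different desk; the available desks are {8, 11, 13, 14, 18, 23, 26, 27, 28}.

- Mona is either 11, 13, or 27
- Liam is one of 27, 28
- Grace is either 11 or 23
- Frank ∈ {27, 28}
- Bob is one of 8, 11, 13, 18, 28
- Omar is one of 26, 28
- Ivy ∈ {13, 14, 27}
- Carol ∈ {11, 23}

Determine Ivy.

14

Liam and Frank share exactly the 2 values {27, 28}; by pigeonhole those values go to them, so strike 27, 28 from Mona, Bob, Omar, Ivy.
Omar has just one choice, so Omar = 26.
Grace and Carol share exactly the 2 values {11, 23}; by pigeonhole those values go to them, so strike 11, 23 from Mona, Bob.
Mona's domain is down to {13}, so Mona = 13. Strike 13 from Bob, Ivy.
So Ivy = 14.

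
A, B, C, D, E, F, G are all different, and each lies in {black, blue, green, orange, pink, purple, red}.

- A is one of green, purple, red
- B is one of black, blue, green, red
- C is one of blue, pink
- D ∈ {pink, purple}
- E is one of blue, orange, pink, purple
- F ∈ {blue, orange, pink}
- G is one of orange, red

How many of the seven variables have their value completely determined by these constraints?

3

Among the 7 variables, black fits only B (and all 7 values in {black, blue, green, orange, pink, purple, red} must be used), so B = black.
The 6 still-open variables together cover exactly {blue, green, orange, pink, purple, red} — 6 values for 6 variables — and green appears only in A's list, so A = green.
Among the 5 still-open variables, red fits only G (and all 5 values in {blue, orange, pink, purple, red} must be used), so G = red.
Determined: A=green, B=black, G=red. The other variables each still have more than one consistent value. That makes 3.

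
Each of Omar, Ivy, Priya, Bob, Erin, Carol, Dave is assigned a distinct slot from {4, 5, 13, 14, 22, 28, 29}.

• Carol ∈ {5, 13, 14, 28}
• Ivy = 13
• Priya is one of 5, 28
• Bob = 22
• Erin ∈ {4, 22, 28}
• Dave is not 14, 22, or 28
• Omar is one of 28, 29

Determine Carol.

Ivy must be 13 (only option left). Eliminate 13 elsewhere: Carol, Dave.
That leaves Bob = 22. Eliminate 22 elsewhere: Erin.
Among the 5 still-open variables, 14 fits only Carol (and all 5 values in {4, 5, 14, 28, 29} must be used), so Carol = 14.

14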